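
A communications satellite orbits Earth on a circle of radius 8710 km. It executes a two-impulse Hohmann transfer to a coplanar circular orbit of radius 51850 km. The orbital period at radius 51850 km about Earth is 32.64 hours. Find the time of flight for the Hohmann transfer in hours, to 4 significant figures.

From Kepler's third law T² = 4π²r³/μ at r = 51850 km, T = 32.64 hours = 32.64 × 3600 s = 1.17504×10^5 s: μ = 4π²r³/T² = 3.98566×10^5 km³/s².
The Hohmann ellipse has a_t = (r₁ + r₂)/2 = 30280 km.
Half the transfer-orbit period gives t = π√(a_t³/μ) = 26220 s.
Converting: 26220 s ÷ 3600 s/hour = 7.283 hours.

t = 7.283 hours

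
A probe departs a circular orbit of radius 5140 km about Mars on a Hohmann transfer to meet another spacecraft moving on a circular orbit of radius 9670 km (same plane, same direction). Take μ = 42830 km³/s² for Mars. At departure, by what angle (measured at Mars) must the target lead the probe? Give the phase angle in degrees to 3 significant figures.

φ = 59.4°

Transfer-ellipse semi-major axis a_t = (r₁ + r₂)/2 = (5140 + 9670)/2 = 7405 km.
Transfer time t = π√(a_t³/μ) = 9673 s.
Target angular speed ω₂ = √(μ/r₂³) = 2.176×10^-4 rad/s.
Angle swept by the target during transfer: ω₂·t = 2.105 rad = 120.6°.
The probe traverses 180° on the transfer ellipse, so the target must lead by 180° − 120.6° = 59.4°.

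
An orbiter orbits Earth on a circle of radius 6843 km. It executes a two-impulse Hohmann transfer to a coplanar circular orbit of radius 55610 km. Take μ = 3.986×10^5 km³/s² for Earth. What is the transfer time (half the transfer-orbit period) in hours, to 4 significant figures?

t = 7.627 hours

Semi-major axis of the transfer orbit: a_t = (6843 + 55610)/2 = 31226.5 km.
Half the transfer-orbit period gives t = π√(a_t³/μ) = 27458 s.
Converting: 27458 s ÷ 3600 s/hour = 7.627 hours.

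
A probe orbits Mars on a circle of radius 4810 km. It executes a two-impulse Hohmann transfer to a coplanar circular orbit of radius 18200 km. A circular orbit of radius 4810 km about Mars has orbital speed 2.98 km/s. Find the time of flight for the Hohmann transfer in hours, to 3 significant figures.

From the circular-orbit relation v² = μ/r at r = 4810 km: μ = v²r = (2.98)² × 4810 = 42714.7 km³/s².
Transfer-ellipse semi-major axis a_t = (r₁ + r₂)/2 = (4810 + 18200)/2 = 11505 km.
Half the transfer-orbit period gives t = π√(a_t³/μ) = 18760 s.
Converting: 18760 s ÷ 3600 s/hour = 5.21 hours.

t = 5.21 hours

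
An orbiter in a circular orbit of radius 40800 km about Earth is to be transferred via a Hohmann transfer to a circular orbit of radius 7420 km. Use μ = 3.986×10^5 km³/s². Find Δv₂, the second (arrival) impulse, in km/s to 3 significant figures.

The Hohmann ellipse has a_t = (r₁ + r₂)/2 = 24110 km.
Circular speed at r = 7420 km: v_c = √(μ/r) = 7.3294 km/s.
Vis-viva on the transfer ellipse at r = 7420 km gives v_t = √[μ(2/r − 1/a_t)] = 9.5345 km/s.
Δv₂ = |v_t − v_c| = |9.5345 − 7.3294| = 2.205 km/s.

Δv₂ = 2.21 km/s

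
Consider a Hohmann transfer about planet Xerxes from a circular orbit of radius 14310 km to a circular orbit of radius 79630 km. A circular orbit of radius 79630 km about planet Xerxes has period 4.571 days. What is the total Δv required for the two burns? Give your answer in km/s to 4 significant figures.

Δv = 1.470 km/s

From Kepler's third law T² = 4π²r³/μ at r = 79630 km, T = 4.571 days = 4.571 × 86400 s = 3.949344×10^5 s: μ = 4π²r³/T² = 1.27803×10^5 km³/s².
Semi-major axis of the transfer orbit: a_t = (14310 + 79630)/2 = 46970 km.
At r₁ the circular-orbit speed is v₁ = √(μ/r₁) = 2.9885 km/s.
On the transfer ellipse at r₁, vis-viva equation gives v_p = √[μ(2/r₁ − 1/a_t)] = 3.8912 km/s.
First burn Δv₁ = |v_p − v₁| = 0.9027 km/s.
At r₂, v₂ = √(μ/r₂) = 1.2669 km/s.
Transfer-orbit speed at r₂: v_a = √[μ(2/r₂ − 1/a_t)] = 0.69926 km/s.
Second burn Δv₂ = |v₂ − v_a| = 0.5676 km/s.
Δv = Δv₁ + Δv₂ = 0.9027 + 0.5676 = 1.470 km/s.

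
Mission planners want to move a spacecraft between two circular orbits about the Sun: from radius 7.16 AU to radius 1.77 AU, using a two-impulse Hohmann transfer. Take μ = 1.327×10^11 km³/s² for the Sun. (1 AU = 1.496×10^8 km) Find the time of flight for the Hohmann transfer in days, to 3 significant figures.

t = 1720 days

In km: r₁ = 7.16 × 1.496×10^8 = 1.071136×10^9 km; r₂ = 1.77 × 1.496×10^8 = 2.64792×10^8 km.
Semi-major axis of the transfer orbit: a_t = (1.071136×10^9 + 2.64792×10^8)/2 = 6.67964×10^8 km.
By Kepler's third law the transfer-orbit period is T = 2π√(a_t³/μ), so t = T/2 = 1.489×10^8 s.
Converting: 1.489×10^8 s ÷ 86400 s/day = 1720 days.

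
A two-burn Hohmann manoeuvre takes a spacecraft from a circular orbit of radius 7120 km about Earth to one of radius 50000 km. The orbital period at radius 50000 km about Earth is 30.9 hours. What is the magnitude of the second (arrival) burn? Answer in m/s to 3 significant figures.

Δv₂ = 1410 m/s

From Kepler's third law T² = 4π²r³/μ at r = 50000 km, T = 30.9 hours = 30.9 × 3600 s = 1.1124×10^5 s: μ = 4π²r³/T² = 3.98793×10^5 km³/s².
Transfer-ellipse semi-major axis a_t = (r₁ + r₂)/2 = (7120 + 50000)/2 = 28560 km.
Circular speed at r = 50000 km: v_c = √(μ/r) = 2.824 km/s.
Vis-viva on the transfer ellipse at r = 50000 km gives v_t = √[μ(2/r − 1/a_t)] = 1.410 km/s.
Δv₂ = |v_t − v_c| = |1.410 − 2.824| = 1.414 km/s.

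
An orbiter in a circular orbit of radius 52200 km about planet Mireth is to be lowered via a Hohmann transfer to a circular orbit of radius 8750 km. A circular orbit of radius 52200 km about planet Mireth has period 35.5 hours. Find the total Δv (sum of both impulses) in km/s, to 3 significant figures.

From Kepler's third law T² = 4π²r³/μ at r = 52200 km, T = 35.5 hours = 35.5 × 3600 s = 1.278×10^5 s: μ = 4π²r³/T² = 3.43803×10^5 km³/s².
Transfer-ellipse semi-major axis a_t = (r₁ + r₂)/2 = (52200 + 8750)/2 = 30475 km.
Circular speed at r₁: v₁ = √(μ/r₁) = √(3.43803×10^5/52200) = 2.5664 km/s.
On the transfer ellipse at r₁, vis-viva gives v_a = √[μ(2/r₁ − 1/a_t)] = 1.3752 km/s.
First burn Δv₁ = |v_a − v₁| = 1.1912 km/s.
At r₂, v₂ = √(μ/r₂) = 6.2683 km/s.
Transfer-orbit speed at r₂: v_p = √[μ(2/r₂ − 1/a_t)] = 8.2038 km/s.
Second burn Δv₂ = |v₂ − v_p| = 1.9355 km/s.
Total Δv = Δv₁ + Δv₂ = 3.127 km/s.

Δv = 3.13 km/s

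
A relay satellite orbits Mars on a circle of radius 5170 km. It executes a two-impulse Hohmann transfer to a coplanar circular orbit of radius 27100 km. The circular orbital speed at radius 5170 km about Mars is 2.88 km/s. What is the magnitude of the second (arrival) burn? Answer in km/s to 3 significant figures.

Δv₂ = 0.546 km/s

From the circular-orbit relation v² = μ/r at r = 5170 km: μ = v²r = (2.88)² × 5170 = 42882.0 km³/s².
The Hohmann ellipse has a_t = (r₁ + r₂)/2 = 16135 km.
On the circular orbit at r = 27100 km, v_c = √(μ/r) = 1.258 km/s.
Transfer-orbit speed at the same r (vis-viva, a = a_t): v_t = √[μ(2/r − 1/a_t)] = 0.7121 km/s.
Δv₂ = |v_t − v_c| = |0.7121 − 1.258| = 0.5459 km/s.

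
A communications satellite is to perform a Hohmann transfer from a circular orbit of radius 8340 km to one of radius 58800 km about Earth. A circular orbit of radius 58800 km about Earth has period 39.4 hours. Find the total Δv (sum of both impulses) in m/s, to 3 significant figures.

From Kepler's third law T² = 4π²r³/μ at r = 58800 km, T = 39.4 hours = 39.4 × 3600 s = 1.4184×10^5 s: μ = 4π²r³/T² = 3.98928×10^5 km³/s².
The Hohmann ellipse has a_t = (r₁ + r₂)/2 = 33570 km.
At r₁ the circular-orbit speed is v₁ = √(μ/r₁) = 6.91615 km/s.
On the transfer ellipse at r₁, v² = μ(2/r − 1/a) gives v_p = √[μ(2/r₁ − 1/a_t)] = 9.15329 km/s.
First burn Δv₁ = |v_p − v₁| = 2.23714 km/s.
At r₂, v₂ = √(μ/r₂) = 2.60470 km/s.
Transfer-orbit speed at r₂: v_a = √[μ(2/r₂ − 1/a_t)] = 1.29827 km/s.
Second burn Δv₂ = |v₂ − v_a| = 1.30643 km/s.
Total Δv = Δv₁ + Δv₂ = 3.544 km/s.

Δv = 3540 m/s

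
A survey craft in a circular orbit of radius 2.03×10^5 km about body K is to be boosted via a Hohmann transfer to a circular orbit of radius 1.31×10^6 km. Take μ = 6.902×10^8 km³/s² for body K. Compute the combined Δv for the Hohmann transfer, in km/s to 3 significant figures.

The Hohmann ellipse has a_t = (r₁ + r₂)/2 = 7.565×10^5 km.
Circular speed at r₁: v₁ = √(μ/r₁) = √(6.902×10^8/2.030×10^5) = 58.31 km/s.
On the transfer ellipse at r₁, vis-viva equation gives v_p = √[μ(2/r₁ − 1/a_t)] = 76.73 km/s.
First burn Δv₁ = |v_p − v₁| = 18.42 km/s.
At r₂, v₂ = √(μ/r₂) = 22.95 km/s.
Transfer-orbit speed at r₂: v_a = √[μ(2/r₂ − 1/a_t)] = 11.89 km/s.
Second burn Δv₂ = |v₂ − v_a| = 11.06 km/s.
Δv = Δv₁ + Δv₂ = 18.42 + 11.06 = 29.48 km/s.

Δv = 29.5 km/s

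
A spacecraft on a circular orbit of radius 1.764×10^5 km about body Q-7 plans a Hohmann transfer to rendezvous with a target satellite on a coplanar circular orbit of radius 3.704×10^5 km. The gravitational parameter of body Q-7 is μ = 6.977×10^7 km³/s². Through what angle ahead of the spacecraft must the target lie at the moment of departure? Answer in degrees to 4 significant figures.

Transfer-ellipse semi-major axis a_t = (r₁ + r₂)/2 = (1.764×10^5 + 3.704×10^5)/2 = 2.734×10^5 km.
The half-period of the transfer ellipse is t = π√(a_t³/μ) = 53766.7 s.
The target's mean motion on its circular orbit is ω₂ = √(μ/r₂³) = 3.70534×10^-5 rad/s.
Angle swept by the target during transfer: ω₂·t = 1.99224 rad = 114.15°.
The spacecraft traverses 180° on the transfer ellipse, so the target must lead by 180° − 114.15° = 65.85°.

φ = 65.85°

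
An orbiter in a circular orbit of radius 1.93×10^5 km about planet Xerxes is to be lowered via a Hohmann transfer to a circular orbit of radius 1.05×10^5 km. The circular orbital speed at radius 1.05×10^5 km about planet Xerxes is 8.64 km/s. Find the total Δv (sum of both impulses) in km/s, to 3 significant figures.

From the circular-orbit relation v² = μ/r at r = 1.05×10^5 km: μ = v²r = (8.64)² × 1.05×10^5 = 7.83821×10^6 km³/s².
Semi-major axis of the transfer orbit: a_t = (1.930×10^5 + 1.050×10^5)/2 = 1.490×10^5 km.
At r₁ the circular-orbit speed is v₁ = √(μ/r₁) = 6.373 km/s.
On the transfer ellipse at r₁, v² = μ(2/r − 1/a) gives v_a = √[μ(2/r₁ − 1/a_t)] = 5.350 km/s.
First burn Δv₁ = |v_a − v₁| = 1.023 km/s.
At r₂, v₂ = √(μ/r₂) = 8.640 km/s.
Transfer-orbit speed at r₂: v_p = √[μ(2/r₂ − 1/a_t)] = 9.833 km/s.
Second burn Δv₂ = |v₂ − v_p| = 1.193 km/s.
Δv = Δv₁ + Δv₂ = 1.023 + 1.193 = 2.216 km/s.

Δv = 2.22 km/s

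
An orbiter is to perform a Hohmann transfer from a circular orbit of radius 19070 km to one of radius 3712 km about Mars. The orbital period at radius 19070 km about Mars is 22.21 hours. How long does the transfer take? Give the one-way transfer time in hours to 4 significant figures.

t = 5.127 hours

From Kepler's third law T² = 4π²r³/μ at r = 19070 km, T = 22.21 hours = 22.21 × 3600 s = 79956 s: μ = 4π²r³/T² = 42826.2 km³/s².
The Hohmann ellipse has a_t = (r₁ + r₂)/2 = 11391 km.
Half the transfer-orbit period gives t = π√(a_t³/μ) = 18456 s.
Converting: 18456 s ÷ 3600 s/hour = 5.127 hours.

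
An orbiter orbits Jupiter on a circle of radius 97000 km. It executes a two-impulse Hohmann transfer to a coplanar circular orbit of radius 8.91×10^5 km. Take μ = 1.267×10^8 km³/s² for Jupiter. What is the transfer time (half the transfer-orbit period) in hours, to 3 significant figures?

t = 26.9 hours

Semi-major axis of the transfer orbit: a_t = (97000 + 8.910×10^5)/2 = 4.940×10^5 km.
Transfer time t = π√(a_t³/μ) = π√((4.940×10^5)³ / 1.267×10^8) = 96910 s.
Converting: 96910 s ÷ 3600 s/hour = 26.9 hours.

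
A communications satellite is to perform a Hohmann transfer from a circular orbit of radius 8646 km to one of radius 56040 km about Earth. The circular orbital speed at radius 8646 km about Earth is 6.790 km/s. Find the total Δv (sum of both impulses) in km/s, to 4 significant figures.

From the circular-orbit relation v² = μ/r at r = 8646 km: μ = v²r = (6.790)² × 8646 = 3.98616×10^5 km³/s².
Semi-major axis of the transfer orbit: a_t = (8646 + 56040)/2 = 32343 km.
At r₁ the circular-orbit speed is v₁ = √(μ/r₁) = 6.790 km/s.
On the transfer ellipse at r₁, vis-viva equation gives v_p = √[μ(2/r₁ − 1/a_t)] = 8.938 km/s.
First burn Δv₁ = |v_p − v₁| = 2.148 km/s.
At r₂, v₂ = √(μ/r₂) = 2.667 km/s.
Transfer-orbit speed at r₂: v_a = √[μ(2/r₂ − 1/a_t)] = 1.379 km/s.
Second burn Δv₂ = |v₂ − v_a| = 1.288 km/s.
Total Δv = Δv₁ + Δv₂ = 3.436 km/s.

Δv = 3.436 km/s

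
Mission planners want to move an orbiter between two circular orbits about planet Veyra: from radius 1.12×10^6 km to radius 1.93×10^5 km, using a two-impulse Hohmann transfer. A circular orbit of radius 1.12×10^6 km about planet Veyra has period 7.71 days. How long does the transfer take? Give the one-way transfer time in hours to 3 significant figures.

From Kepler's third law T² = 4π²r³/μ at r = 1.12×10^6 km, T = 7.71 days = 7.71 × 86400 s = 6.66144×10^5 s: μ = 4π²r³/T² = 1.24991×10^8 km³/s².
The Hohmann ellipse has a_t = (r₁ + r₂)/2 = 6.565×10^5 km.
Transfer time t = π√(a_t³/μ) = π√((6.565×10^5)³ / 1.24991×10^8) = 1.495×10^5 s.
Converting: 1.495×10^5 s ÷ 3600 s/hour = 41.5 hours.

t = 41.5 hours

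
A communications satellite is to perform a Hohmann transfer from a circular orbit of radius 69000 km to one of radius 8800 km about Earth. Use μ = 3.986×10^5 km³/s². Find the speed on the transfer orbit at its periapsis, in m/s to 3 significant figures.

Semi-major axis of the transfer orbit: a_t = (69000 + 8800)/2 = 38900 km.
At periapsis, r = 8800 km.
Vis-viva: v = √[μ(2/r − 1/a_t)] = √[3.986×10^5 × (2/8800 − 1/38900)] = 8.963 km/s.

v = 8960 m/s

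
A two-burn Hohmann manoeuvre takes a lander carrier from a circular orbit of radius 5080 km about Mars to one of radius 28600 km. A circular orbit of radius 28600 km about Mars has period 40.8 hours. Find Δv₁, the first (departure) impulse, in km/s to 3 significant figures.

From Kepler's third law T² = 4π²r³/μ at r = 28600 km, T = 40.8 hours = 40.8 × 3600 s = 1.4688×10^5 s: μ = 4π²r³/T² = 42808.7 km³/s².
Transfer-ellipse semi-major axis a_t = (r₁ + r₂)/2 = (5080 + 28600)/2 = 16840 km.
On the circular orbit at r = 5080 km, v_c = √(μ/r) = 2.9029 km/s.
Vis-viva on the transfer ellipse at r = 5080 km gives v_t = √[μ(2/r − 1/a_t)] = 3.7831 km/s.
Δv₁ = |v_t − v_c| = |3.7831 − 2.9029| = 0.8802 km/s.

Δv₁ = 0.880 km/s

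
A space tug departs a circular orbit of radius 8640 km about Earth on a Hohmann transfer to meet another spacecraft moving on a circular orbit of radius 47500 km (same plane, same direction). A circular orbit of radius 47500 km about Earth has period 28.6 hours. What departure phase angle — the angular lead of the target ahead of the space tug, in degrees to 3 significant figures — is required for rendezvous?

From Kepler's third law T² = 4π²r³/μ at r = 47500 km, T = 28.6 hours = 28.6 × 3600 s = 1.0296×10^5 s: μ = 4π²r³/T² = 3.99120×10^5 km³/s².
The Hohmann ellipse has a_t = (r₁ + r₂)/2 = 28070 km.
The half-period of the transfer ellipse is t = π√(a_t³/μ) = 23386.3 s.
Target angular speed ω₂ = √(μ/r₂³) = 6.10255×10^-5 rad/s.
Angle swept by the target during transfer: ω₂·t = 1.4272 rad = 81.77°.
Arrival is 180° from departure on the ellipse, so φ = 180° − 81.77° = 98.2°.

φ = 98.2°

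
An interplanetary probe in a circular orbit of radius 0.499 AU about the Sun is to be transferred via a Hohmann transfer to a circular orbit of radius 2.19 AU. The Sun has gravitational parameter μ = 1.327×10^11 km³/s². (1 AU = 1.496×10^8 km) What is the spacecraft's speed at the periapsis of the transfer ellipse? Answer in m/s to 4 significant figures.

In km: r₁ = 0.499 × 1.496×10^8 = 7.46504×10^7 km; r₂ = 2.19 × 1.496×10^8 = 3.27624×10^8 km.
The Hohmann ellipse has a_t = (r₁ + r₂)/2 = 2.011372×10^8 km.
At periapsis, r = 7.46504×10^7 km.
Vis-viva: v = √[μ(2/r − 1/a_t)] = √[1.327×10^11 × (2/7.46504×10^7 − 1/2.011372×10^8)] = 53.81 km/s.

v = 53810 m/s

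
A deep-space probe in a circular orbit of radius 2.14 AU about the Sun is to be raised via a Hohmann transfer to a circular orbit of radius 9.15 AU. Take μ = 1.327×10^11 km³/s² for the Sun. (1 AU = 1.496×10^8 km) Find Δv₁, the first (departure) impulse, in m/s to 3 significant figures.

Δv₁ = 5560 m/s

In km: r₁ = 2.14 × 1.496×10^8 = 3.20144×10^8 km; r₂ = 9.15 × 1.496×10^8 = 1.36884×10^9 km.
Semi-major axis of the transfer orbit: a_t = (3.20144×10^8 + 1.36884×10^9)/2 = 8.44492×10^8 km.
Circular speed at r = 3.20144×10^8 km: v_c = √(μ/r) = 20.359 km/s.
Transfer-orbit speed at the same r (vis-viva, a = a_t): v_t = √[μ(2/r − 1/a_t)] = 25.920 km/s.
Δv₁ = |v_t − v_c| = |25.920 − 20.359| = 5.561 km/s.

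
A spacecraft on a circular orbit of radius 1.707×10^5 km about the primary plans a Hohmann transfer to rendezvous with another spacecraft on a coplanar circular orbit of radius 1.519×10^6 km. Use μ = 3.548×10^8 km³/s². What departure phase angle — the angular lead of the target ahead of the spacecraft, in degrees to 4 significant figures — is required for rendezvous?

φ = 105.3°

Semi-major axis of the transfer orbit: a_t = (1.707×10^5 + 1.519×10^6)/2 = 8.4485×10^5 km.
The half-period of the transfer ellipse is t = π√(a_t³/μ) = 1.295×10^5 s.
The target's mean motion on its circular orbit is ω₂ = √(μ/r₂³) = 1.006×10^-5 rad/s.
Angle swept by the target during transfer: ω₂·t = 1.303 rad = 74.66°.
The spacecraft traverses 180° on the transfer ellipse, so the target must lead by 180° − 74.66° = 105.3°.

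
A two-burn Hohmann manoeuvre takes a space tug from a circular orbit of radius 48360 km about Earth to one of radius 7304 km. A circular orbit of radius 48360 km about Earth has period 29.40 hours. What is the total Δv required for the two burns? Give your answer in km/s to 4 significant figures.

Δv = 3.751 km/s

From Kepler's third law T² = 4π²r³/μ at r = 48360 km, T = 29.40 hours = 29.40 × 3600 s = 1.0584×10^5 s: μ = 4π²r³/T² = 3.98583×10^5 km³/s².
Transfer-ellipse semi-major axis a_t = (r₁ + r₂)/2 = (48360 + 7304)/2 = 27832 km.
Circular speed at r₁: v₁ = √(μ/r₁) = √(3.98583×10^5/48360) = 2.8709 km/s.
Transfer-orbit speed at r₁ (vis-viva equation): v_a = √[μ(2/r₁ − 1/a_t)] = 1.4707 km/s.
First burn Δv₁ = |v_a − v₁| = 1.4002 km/s.
Circular speed at r₂: v₂ = √(μ/r₂) = 7.3872 km/s.
Transfer-orbit speed at r₂: v_p = √[μ(2/r₂ − 1/a_t)] = 9.7376 km/s.
Second burn Δv₂ = |v₂ − v_p| = 2.3504 km/s.
Δv = Δv₁ + Δv₂ = 1.4002 + 2.3504 = 3.751 km/s.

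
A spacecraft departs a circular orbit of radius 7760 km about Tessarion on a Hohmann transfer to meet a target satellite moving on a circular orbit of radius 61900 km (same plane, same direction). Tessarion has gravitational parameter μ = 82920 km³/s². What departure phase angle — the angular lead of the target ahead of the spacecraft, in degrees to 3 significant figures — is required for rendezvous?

Transfer-ellipse semi-major axis a_t = (r₁ + r₂)/2 = (7760 + 61900)/2 = 34830 km.
Transfer time t = π√(a_t³/μ) = 70920 s.
The target's mean motion on its circular orbit is ω₂ = √(μ/r₂³) = 1.870×10^-5 rad/s.
Angle swept by the target during transfer: ω₂·t = 1.326 rad = 75.97°.
Arrival is 180° from departure on the ellipse, so φ = 180° − 75.97° = 104°.

φ = 104°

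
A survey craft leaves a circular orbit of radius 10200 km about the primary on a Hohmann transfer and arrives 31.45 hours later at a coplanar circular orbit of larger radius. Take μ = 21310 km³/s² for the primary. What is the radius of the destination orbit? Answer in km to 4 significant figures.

Transfer time t = 31.45 hours = 1.1322×10^5 s, and t = π√(a_t³/μ).
So a_t = (μ t²/π²)^(1/3) = (21310 × (1.1322×10^5)² / π²)^(1/3) = 30249 km.
Since a_t = (r₁ + r₂)/2, r₂ = 2a_t − r₁ = 2×30249 − 10200 = 50298 km.

r₂ = 50300 km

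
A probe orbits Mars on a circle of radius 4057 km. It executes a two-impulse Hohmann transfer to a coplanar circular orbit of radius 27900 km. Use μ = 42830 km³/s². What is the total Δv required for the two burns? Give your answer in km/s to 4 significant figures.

Δv = 1.659 km/s

The Hohmann ellipse has a_t = (r₁ + r₂)/2 = 15978.5 km.
At r₁ the circular-orbit speed is v₁ = √(μ/r₁) = 3.249 km/s.
On the transfer ellipse at r₁, vis-viva gives v_p = √[μ(2/r₁ − 1/a_t)] = 4.293 km/s.
First burn Δv₁ = |v_p − v₁| = 1.044 km/s.
Circular speed at r₂: v₂ = √(μ/r₂) = 1.239 km/s.
Transfer-orbit speed at r₂: v_a = √[μ(2/r₂ − 1/a_t)] = 0.6243 km/s.
Second burn Δv₂ = |v₂ − v_a| = 0.6147 km/s.
Δv = Δv₁ + Δv₂ = 1.044 + 0.6147 = 1.659 km/s.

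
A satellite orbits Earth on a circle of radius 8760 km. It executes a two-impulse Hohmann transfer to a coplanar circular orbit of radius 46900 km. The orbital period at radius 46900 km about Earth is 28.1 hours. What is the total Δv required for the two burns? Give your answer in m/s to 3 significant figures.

From Kepler's third law T² = 4π²r³/μ at r = 46900 km, T = 28.1 hours = 28.1 × 3600 s = 1.0116×10^5 s: μ = 4π²r³/T² = 3.97979×10^5 km³/s².
Transfer-ellipse semi-major axis a_t = (r₁ + r₂)/2 = (8760 + 46900)/2 = 27830 km.
At r₁ the circular-orbit speed is v₁ = √(μ/r₁) = 6.7403 km/s.
Transfer-orbit speed at r₁ (vis-viva): v_p = √[μ(2/r₁ − 1/a_t)] = 8.7500 km/s.
First burn Δv₁ = |v_p − v₁| = 2.0097 km/s.
Circular speed at r₂: v₂ = √(μ/r₂) = 2.9130 km/s.
Transfer-orbit speed at r₂: v_a = √[μ(2/r₂ − 1/a_t)] = 1.6343 km/s.
Second burn Δv₂ = |v₂ − v_a| = 1.2787 km/s.
Δv = Δv₁ + Δv₂ = 2.0097 + 1.2787 = 3.288 km/s.

Δv = 3290 m/s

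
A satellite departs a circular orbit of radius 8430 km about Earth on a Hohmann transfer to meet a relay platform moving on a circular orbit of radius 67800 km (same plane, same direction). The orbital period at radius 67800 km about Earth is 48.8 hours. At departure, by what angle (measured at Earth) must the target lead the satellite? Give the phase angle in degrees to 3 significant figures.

From Kepler's third law T² = 4π²r³/μ at r = 67800 km, T = 48.8 hours = 48.8 × 3600 s = 1.7568×10^5 s: μ = 4π²r³/T² = 3.98661×10^5 km³/s².
Semi-major axis of the transfer orbit: a_t = (8430 + 67800)/2 = 38115 km.
Transfer time t = π√(a_t³/μ) = 37025 s.
Target angular speed ω₂ = √(μ/r₂³) = 3.5765×10^-5 rad/s.
Angle swept by the target during transfer: ω₂·t = 1.3242 rad = 75.87°.
The satellite traverses 180° on the transfer ellipse, so the target must lead by 180° − 75.87° = 104°.

φ = 104°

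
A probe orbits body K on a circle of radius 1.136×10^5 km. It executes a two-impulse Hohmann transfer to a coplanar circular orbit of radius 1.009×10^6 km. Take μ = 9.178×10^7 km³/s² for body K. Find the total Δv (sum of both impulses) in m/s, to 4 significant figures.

Semi-major axis of the transfer orbit: a_t = (1.136×10^5 + 1.009×10^6)/2 = 5.613×10^5 km.
Circular speed at r₁: v₁ = √(μ/r₁) = √(9.178×10^7/1.136×10^5) = 28.424 km/s.
Transfer-orbit speed at r₁ (vis-viva equation): v_p = √[μ(2/r₁ − 1/a_t)] = 38.109 km/s.
First burn Δv₁ = |v_p − v₁| = 9.685 km/s.
At r₂, v₂ = √(μ/r₂) = 9.5374 km/s.
Transfer-orbit speed at r₂: v_a = √[μ(2/r₂ − 1/a_t)] = 4.2906 km/s.
Second burn Δv₂ = |v₂ − v_a| = 5.247 km/s.
Δv = Δv₁ + Δv₂ = 9.685 + 5.247 = 14.93 km/s.

Δv = 14930 m/s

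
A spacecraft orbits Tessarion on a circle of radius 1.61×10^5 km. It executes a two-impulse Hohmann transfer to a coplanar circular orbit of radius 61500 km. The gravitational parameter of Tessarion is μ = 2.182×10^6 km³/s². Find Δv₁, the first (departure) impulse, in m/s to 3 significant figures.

Δv₁ = 944 m/s

Semi-major axis of the transfer orbit: a_t = (1.610×10^5 + 61500)/2 = 1.1125×10^5 km.
Circular speed at r = 1.610×10^5 km: v_c = √(μ/r) = 3.6814 km/s.
Vis-viva on the transfer ellipse at r = 1.610×10^5 km gives v_t = √[μ(2/r − 1/a_t)] = 2.7372 km/s.
Δv₁ = |v_t − v_c| = |2.7372 − 3.6814| = 0.9442 km/s.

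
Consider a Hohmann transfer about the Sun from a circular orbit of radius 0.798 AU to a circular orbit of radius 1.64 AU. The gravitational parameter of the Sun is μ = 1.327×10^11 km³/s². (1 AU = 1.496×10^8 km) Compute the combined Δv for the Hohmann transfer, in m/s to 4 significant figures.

In km: r₁ = 0.798 × 1.496×10^8 = 1.193808×10^8 km; r₂ = 1.64 × 1.496×10^8 = 2.45344×10^8 km.
The Hohmann ellipse has a_t = (r₁ + r₂)/2 = 1.823624×10^8 km.
Circular speed at r₁: v₁ = √(μ/r₁) = √(1.327×10^11/1.193808×10^8) = 33.340 km/s.
Transfer-orbit speed at r₁ (v² = μ(2/r − 1/a)): v_p = √[μ(2/r₁ − 1/a_t)] = 38.671 km/s.
First burn Δv₁ = |v_p − v₁| = 5.331 km/s.
Circular speed at r₂: v₂ = √(μ/r₂) = 23.26 km/s.
Transfer-orbit speed at r₂: v_a = √[μ(2/r₂ − 1/a_t)] = 18.82 km/s.
Second burn Δv₂ = |v₂ − v_a| = 4.440 km/s.
Total Δv = Δv₁ + Δv₂ = 9.771 km/s.

Δv = 9771 m/s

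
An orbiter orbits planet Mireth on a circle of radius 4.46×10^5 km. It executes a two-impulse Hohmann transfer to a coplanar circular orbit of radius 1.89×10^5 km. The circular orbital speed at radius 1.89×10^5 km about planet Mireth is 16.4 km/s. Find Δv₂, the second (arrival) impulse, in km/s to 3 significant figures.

Δv₂ = 3.04 km/s

From the circular-orbit relation v² = μ/r at r = 1.89×10^5 km: μ = v²r = (16.4)² × 1.89×10^5 = 5.08334×10^7 km³/s².
Semi-major axis of the transfer orbit: a_t = (4.460×10^5 + 1.890×10^5)/2 = 3.175×10^5 km.
On the circular orbit at r = 1.890×10^5 km, v_c = √(μ/r) = 16.400 km/s.
Vis-viva on the transfer ellipse at r = 1.890×10^5 km gives v_t = √[μ(2/r − 1/a_t)] = 19.437 km/s.
Δv₂ = |v_t − v_c| = |19.437 − 16.400| = 3.037 km/s.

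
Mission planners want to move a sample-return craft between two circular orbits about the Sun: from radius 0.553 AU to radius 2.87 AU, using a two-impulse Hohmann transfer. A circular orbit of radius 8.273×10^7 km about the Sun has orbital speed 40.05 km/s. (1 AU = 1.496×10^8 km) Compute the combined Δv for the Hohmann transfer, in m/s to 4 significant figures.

Δv = 19400 m/s

From the circular-orbit relation v² = μ/r at r = 8.273×10^7 km: μ = v²r = (40.05)² × 8.273×10^7 = 1.32699×10^11 km³/s².
In km: r₁ = 0.553 × 1.496×10^8 = 8.27288×10^7 km; r₂ = 2.87 × 1.496×10^8 = 4.29352×10^8 km.
Transfer-ellipse semi-major axis a_t = (r₁ + r₂)/2 = (8.27288×10^7 + 4.29352×10^8)/2 = 2.560404×10^8 km.
Circular speed at r₁: v₁ = √(μ/r₁) = √(1.32699×10^11/8.27288×10^7) = 40.05 km/s.
On the transfer ellipse at r₁, vis-viva gives v_p = √[μ(2/r₁ − 1/a_t)] = 51.86 km/s.
First burn Δv₁ = |v_p − v₁| = 11.81 km/s.
Circular speed at r₂: v₂ = √(μ/r₂) = 17.58 km/s.
Transfer-orbit speed at r₂: v_a = √[μ(2/r₂ − 1/a_t)] = 9.993 km/s.
Second burn Δv₂ = |v₂ − v_a| = 7.587 km/s.
Δv = Δv₁ + Δv₂ = 11.81 + 7.587 = 19.40 km/s.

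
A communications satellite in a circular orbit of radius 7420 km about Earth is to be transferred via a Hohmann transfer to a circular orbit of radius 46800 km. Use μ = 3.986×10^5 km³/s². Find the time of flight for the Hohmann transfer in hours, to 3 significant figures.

Semi-major axis of the transfer orbit: a_t = (7420 + 46800)/2 = 27110 km.
Transfer time t = π√(a_t³/μ) = π√((27110)³ / 3.986×10^5) = 22210 s.
Converting: 22210 s ÷ 3600 s/hour = 6.17 hours.

t = 6.17 hours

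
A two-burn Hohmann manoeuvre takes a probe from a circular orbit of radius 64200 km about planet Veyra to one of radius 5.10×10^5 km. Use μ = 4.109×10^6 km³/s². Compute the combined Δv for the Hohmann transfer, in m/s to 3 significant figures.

Δv = 4160 m/s

Transfer-ellipse semi-major axis a_t = (r₁ + r₂)/2 = (64200 + 5.100×10^5)/2 = 2.871×10^5 km.
At r₁ the circular-orbit speed is v₁ = √(μ/r₁) = 8.0002 km/s.
On the transfer ellipse at r₁, vis-viva equation gives v_p = √[μ(2/r₁ − 1/a_t)] = 10.663 km/s.
First burn Δv₁ = |v_p − v₁| = 2.663 km/s.
At r₂, v₂ = √(μ/r₂) = 2.838 km/s.
Transfer-orbit speed at r₂: v_a = √[μ(2/r₂ − 1/a_t)] = 1.342 km/s.
Second burn Δv₂ = |v₂ − v_a| = 1.496 km/s.
Total Δv = Δv₁ + Δv₂ = 4.159 km/s.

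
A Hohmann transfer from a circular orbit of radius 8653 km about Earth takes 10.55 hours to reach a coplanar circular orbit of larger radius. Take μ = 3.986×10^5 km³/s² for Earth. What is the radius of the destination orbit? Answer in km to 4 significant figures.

Transfer time t = 10.55 hours = 37980 s, and t = π√(a_t³/μ).
So a_t = (μ t²/π²)^(1/3) = (3.986×10^5 × (37980)² / π²)^(1/3) = 38766 km.
Since a_t = (r₁ + r₂)/2, r₂ = 2a_t − r₁ = 2×38766 − 8653 = 68879 km.

r₂ = 68880 km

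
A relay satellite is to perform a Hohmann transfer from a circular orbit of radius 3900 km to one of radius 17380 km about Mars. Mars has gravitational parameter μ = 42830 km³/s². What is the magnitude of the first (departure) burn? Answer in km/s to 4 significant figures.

Transfer-ellipse semi-major axis a_t = (r₁ + r₂)/2 = (3900 + 17380)/2 = 10640 km.
Circular speed at r = 3900 km: v_c = √(μ/r) = 3.3139 km/s.
Transfer-orbit speed at the same r (vis-viva, a = a_t): v_t = √[μ(2/r − 1/a_t)] = 4.2354 km/s.
Δv₁ = |v_t − v_c| = |4.2354 − 3.3139| = 0.9215 km/s.

Δv₁ = 0.9215 km/s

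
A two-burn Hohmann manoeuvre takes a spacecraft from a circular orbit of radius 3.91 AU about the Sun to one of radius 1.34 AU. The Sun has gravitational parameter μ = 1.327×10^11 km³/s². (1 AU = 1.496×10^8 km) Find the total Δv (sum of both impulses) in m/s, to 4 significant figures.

Δv = 9973 m/s

In km: r₁ = 3.91 × 1.496×10^8 = 5.84936×10^8 km; r₂ = 1.34 × 1.496×10^8 = 2.00464×10^8 km.
Transfer-ellipse semi-major axis a_t = (r₁ + r₂)/2 = (5.84936×10^8 + 2.00464×10^8)/2 = 3.927×10^8 km.
Circular speed at r₁: v₁ = √(μ/r₁) = √(1.327×10^11/5.84936×10^8) = 15.062 km/s.
On the transfer ellipse at r₁, vis-viva equation gives v_a = √[μ(2/r₁ − 1/a_t)] = 10.761 km/s.
First burn Δv₁ = |v_a − v₁| = 4.301 km/s.
Circular speed at r₂: v₂ = √(μ/r₂) = 25.729 km/s.
Transfer-orbit speed at r₂: v_p = √[μ(2/r₂ − 1/a_t)] = 31.401 km/s.
Second burn Δv₂ = |v₂ − v_p| = 5.672 km/s.
Δv = Δv₁ + Δv₂ = 4.301 + 5.672 = 9.973 km/s.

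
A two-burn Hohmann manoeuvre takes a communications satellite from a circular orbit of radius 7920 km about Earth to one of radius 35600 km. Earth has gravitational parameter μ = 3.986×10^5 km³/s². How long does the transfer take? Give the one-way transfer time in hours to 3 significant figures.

Semi-major axis of the transfer orbit: a_t = (7920 + 35600)/2 = 21760 km.
Half the transfer-orbit period gives t = π√(a_t³/μ) = 15970 s.
Converting: 15970 s ÷ 3600 s/hour = 4.44 hours.

t = 4.44 hours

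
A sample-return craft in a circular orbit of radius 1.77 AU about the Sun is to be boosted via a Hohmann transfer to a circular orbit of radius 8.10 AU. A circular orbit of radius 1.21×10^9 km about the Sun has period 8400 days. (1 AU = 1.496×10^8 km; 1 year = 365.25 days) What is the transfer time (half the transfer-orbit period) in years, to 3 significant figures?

From Kepler's third law T² = 4π²r³/μ at r = 1.21×10^9 km, T = 8400 days = 8400 × 86400 s = 7.2576×10^8 s: μ = 4π²r³/T² = 1.32779×10^11 km³/s².
In km: r₁ = 1.77 × 1.496×10^8 = 2.64792×10^8 km; r₂ = 8.10 × 1.496×10^8 = 1.21176×10^9 km.
The Hohmann ellipse has a_t = (r₁ + r₂)/2 = 7.38276×10^8 km.
By Kepler's third law the transfer-orbit period is T = 2π√(a_t³/μ), so t = T/2 = 1.729×10^8 s.
Converting: 1.729×10^8 s ÷ 3.15576×10^7 s/year (365.25 × 86400) = 5.48 years.

t = 5.48 years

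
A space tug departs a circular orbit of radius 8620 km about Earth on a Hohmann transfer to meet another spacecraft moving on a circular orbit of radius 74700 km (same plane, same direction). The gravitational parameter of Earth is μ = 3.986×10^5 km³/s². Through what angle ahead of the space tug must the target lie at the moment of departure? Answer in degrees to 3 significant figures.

Transfer-ellipse semi-major axis a_t = (r₁ + r₂)/2 = (8620 + 74700)/2 = 41660 km.
Transfer time t = π√(a_t³/μ) = 42312 s.
The target's mean motion on its circular orbit is ω₂ = √(μ/r₂³) = 3.0923×10^-5 rad/s.
Angle swept by the target during transfer: ω₂·t = 1.3084 rad = 74.97°.
Arrival is 180° from departure on the ellipse, so φ = 180° − 74.97° = 105°.

φ = 105°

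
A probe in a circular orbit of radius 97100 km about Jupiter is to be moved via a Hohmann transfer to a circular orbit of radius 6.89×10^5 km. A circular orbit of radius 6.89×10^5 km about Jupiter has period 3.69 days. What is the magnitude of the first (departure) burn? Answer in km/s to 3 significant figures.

From Kepler's third law T² = 4π²r³/μ at r = 6.89×10^5 km, T = 3.69 days = 3.69 × 86400 s = 3.18816×10^5 s: μ = 4π²r³/T² = 1.27039×10^8 km³/s².
Transfer-ellipse semi-major axis a_t = (r₁ + r₂)/2 = (97100 + 6.890×10^5)/2 = 3.9305×10^5 km.
On the circular orbit at r = 97100 km, v_c = √(μ/r) = 36.17 km/s.
Transfer-orbit speed at the same r (vis-viva, a = a_t): v_t = √[μ(2/r − 1/a_t)] = 47.89 km/s.
Δv₁ = |v_t − v_c| = |47.89 − 36.17| = 11.72 km/s.

Δv₁ = 11.7 km/s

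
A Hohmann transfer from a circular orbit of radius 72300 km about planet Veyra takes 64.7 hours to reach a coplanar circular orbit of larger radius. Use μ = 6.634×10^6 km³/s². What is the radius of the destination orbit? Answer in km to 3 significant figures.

Transfer time t = 64.7 hours = 2.3292×10^5 s, and t = π√(a_t³/μ).
So a_t = (μ t²/π²)^(1/3) = (6.634×10^6 × (2.3292×10^5)² / π²)^(1/3) = 3.3161×10^5 km.
Since a_t = (r₁ + r₂)/2, r₂ = 2a_t − r₁ = 2×3.3161×10^5 − 72300 = 5.9092×10^5 km.

r₂ = 5.91×10^5 km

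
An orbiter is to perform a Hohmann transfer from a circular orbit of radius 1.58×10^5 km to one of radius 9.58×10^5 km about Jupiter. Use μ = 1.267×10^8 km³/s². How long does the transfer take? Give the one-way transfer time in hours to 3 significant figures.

t = 32.3 hours

Transfer-ellipse semi-major axis a_t = (r₁ + r₂)/2 = (1.580×10^5 + 9.580×10^5)/2 = 5.580×10^5 km.
Half the transfer-orbit period gives t = π√(a_t³/μ) = 1.163×10^5 s.
Converting: 1.163×10^5 s ÷ 3600 s/hour = 32.3 hours.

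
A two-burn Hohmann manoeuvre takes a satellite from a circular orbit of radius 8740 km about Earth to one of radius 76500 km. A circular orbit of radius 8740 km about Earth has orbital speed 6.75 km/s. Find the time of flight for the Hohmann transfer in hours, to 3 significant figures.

t = 12.2 hours

From the circular-orbit relation v² = μ/r at r = 8740 km: μ = v²r = (6.75)² × 8740 = 3.98216×10^5 km³/s².
Semi-major axis of the transfer orbit: a_t = (8740 + 76500)/2 = 42620 km.
By Kepler's third law the transfer-orbit period is T = 2π√(a_t³/μ), so t = T/2 = 43800 s.
Converting: 43800 s ÷ 3600 s/hour = 12.2 hours.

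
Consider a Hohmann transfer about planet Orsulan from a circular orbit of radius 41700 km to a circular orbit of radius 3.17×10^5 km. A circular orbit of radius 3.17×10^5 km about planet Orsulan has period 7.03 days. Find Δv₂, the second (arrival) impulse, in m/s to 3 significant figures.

Δv₂ = 1700 m/s

From Kepler's third law T² = 4π²r³/μ at r = 3.17×10^5 km, T = 7.03 days = 7.03 × 86400 s = 6.07392×10^5 s: μ = 4π²r³/T² = 3.40878×10^6 km³/s².
Transfer-ellipse semi-major axis a_t = (r₁ + r₂)/2 = (41700 + 3.170×10^5)/2 = 1.7935×10^5 km.
Circular speed at r = 3.170×10^5 km: v_c = √(μ/r) = 3.279 km/s.
Vis-viva on the transfer ellipse at r = 3.170×10^5 km gives v_t = √[μ(2/r − 1/a_t)] = 1.581 km/s.
Δv₂ = |v_t − v_c| = |1.581 − 3.279| = 1.698 km/s.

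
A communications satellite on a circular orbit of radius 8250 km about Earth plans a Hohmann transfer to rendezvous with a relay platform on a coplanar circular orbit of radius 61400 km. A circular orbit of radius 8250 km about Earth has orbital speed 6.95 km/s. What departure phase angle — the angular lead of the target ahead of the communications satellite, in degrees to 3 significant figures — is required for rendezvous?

φ = 103°

From the circular-orbit relation v² = μ/r at r = 8250 km: μ = v²r = (6.95)² × 8250 = 3.98496×10^5 km³/s².
Transfer-ellipse semi-major axis a_t = (r₁ + r₂)/2 = (8250 + 61400)/2 = 34825 km.
The half-period of the transfer ellipse is t = π√(a_t³/μ) = 32340 s.
The target's mean motion on its circular orbit is ω₂ = √(μ/r₂³) = 4.149×10^-5 rad/s.
Angle swept by the target during transfer: ω₂·t = 1.342 rad = 76.89°.
The communications satellite traverses 180° on the transfer ellipse, so the target must lead by 180° − 76.89° = 103°.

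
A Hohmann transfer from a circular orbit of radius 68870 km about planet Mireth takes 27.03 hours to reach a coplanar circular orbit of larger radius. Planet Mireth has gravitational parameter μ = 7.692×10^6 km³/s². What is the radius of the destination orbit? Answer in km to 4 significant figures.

r₂ = 3.205×10^5 km

Transfer time t = 27.03 hours = 97308 s, and t = π√(a_t³/μ).
So a_t = (μ t²/π²)^(1/3) = (7.692×10^6 × (97308)² / π²)^(1/3) = 1.9469×10^5 km.
Since a_t = (r₁ + r₂)/2, r₂ = 2a_t − r₁ = 2×1.9469×10^5 − 68870 = 3.2051×10^5 km.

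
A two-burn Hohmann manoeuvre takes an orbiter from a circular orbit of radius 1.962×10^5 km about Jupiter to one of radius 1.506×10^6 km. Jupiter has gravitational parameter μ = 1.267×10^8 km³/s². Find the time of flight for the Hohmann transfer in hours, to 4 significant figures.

t = 60.87 hours

The Hohmann ellipse has a_t = (r₁ + r₂)/2 = 8.511×10^5 km.
Half the transfer-orbit period gives t = π√(a_t³/μ) = 2.19145×10^5 s.
Converting: 2.19145×10^5 s ÷ 3600 s/hour = 60.87 hours.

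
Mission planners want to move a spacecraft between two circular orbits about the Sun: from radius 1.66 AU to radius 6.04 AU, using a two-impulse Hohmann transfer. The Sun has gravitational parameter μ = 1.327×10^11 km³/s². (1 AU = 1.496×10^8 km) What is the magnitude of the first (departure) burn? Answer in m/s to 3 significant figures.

Δv₁ = 5840 m/s

In km: r₁ = 1.66 × 1.496×10^8 = 2.48336×10^8 km; r₂ = 6.04 × 1.496×10^8 = 9.03584×10^8 km.
The Hohmann ellipse has a_t = (r₁ + r₂)/2 = 5.7596×10^8 km.
Circular speed at r = 2.48336×10^8 km: v_c = √(μ/r) = 23.116 km/s.
Vis-viva on the transfer ellipse at r = 2.48336×10^8 km gives v_t = √[μ(2/r − 1/a_t)] = 28.954 km/s.
Δv₁ = |v_t − v_c| = |28.954 − 23.116| = 5.838 km/s.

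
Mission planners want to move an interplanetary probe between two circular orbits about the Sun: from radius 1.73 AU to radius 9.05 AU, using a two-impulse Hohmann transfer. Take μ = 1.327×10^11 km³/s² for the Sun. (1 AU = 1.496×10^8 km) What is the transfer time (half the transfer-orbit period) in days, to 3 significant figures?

In km: r₁ = 1.73 × 1.496×10^8 = 2.58808×10^8 km; r₂ = 9.05 × 1.496×10^8 = 1.35388×10^9 km.
Transfer-ellipse semi-major axis a_t = (r₁ + r₂)/2 = (2.58808×10^8 + 1.35388×10^9)/2 = 8.06344×10^8 km.
By Kepler's third law the transfer-orbit period is T = 2π√(a_t³/μ), so t = T/2 = 1.975×10^8 s.
Converting: 1.975×10^8 s ÷ 86400 s/day = 2290 days.

t = 2290 days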